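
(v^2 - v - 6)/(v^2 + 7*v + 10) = (v - 3)/(v + 5)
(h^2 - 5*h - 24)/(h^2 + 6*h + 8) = (h^2 - 5*h - 24)/(h^2 + 6*h + 8)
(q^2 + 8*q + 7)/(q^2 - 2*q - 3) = (q + 7)/(q - 3)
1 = 1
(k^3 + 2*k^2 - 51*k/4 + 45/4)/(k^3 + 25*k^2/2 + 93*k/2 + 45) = (4*k^2 - 12*k + 9)/(2*(2*k^2 + 15*k + 18))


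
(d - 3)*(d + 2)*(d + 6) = d^3 + 5*d^2 - 12*d - 36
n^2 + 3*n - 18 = (n - 3)*(n + 6)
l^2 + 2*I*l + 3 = (l - I)*(l + 3*I)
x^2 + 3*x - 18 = (x - 3)*(x + 6)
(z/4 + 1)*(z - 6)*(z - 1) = z^3/4 - 3*z^2/4 - 11*z/2 + 6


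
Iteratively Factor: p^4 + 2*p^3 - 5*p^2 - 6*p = (p + 1)*(p^3 + p^2 - 6*p) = p*(p + 1)*(p^2 + p - 6) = p*(p - 2)*(p + 1)*(p + 3)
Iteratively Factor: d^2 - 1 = (d + 1)*(d - 1)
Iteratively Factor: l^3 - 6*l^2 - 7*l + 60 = (l + 3)*(l^2 - 9*l + 20) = (l - 5)*(l + 3)*(l - 4)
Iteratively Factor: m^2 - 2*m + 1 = (m - 1)*(m - 1)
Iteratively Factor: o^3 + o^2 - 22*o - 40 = (o + 4)*(o^2 - 3*o - 10) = (o - 5)*(o + 4)*(o + 2)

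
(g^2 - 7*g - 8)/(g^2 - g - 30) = (-g^2 + 7*g + 8)/(-g^2 + g + 30)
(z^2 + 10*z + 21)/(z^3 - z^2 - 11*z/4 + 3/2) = 4*(z^2 + 10*z + 21)/(4*z^3 - 4*z^2 - 11*z + 6)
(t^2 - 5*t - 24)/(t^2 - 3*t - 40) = (t + 3)/(t + 5)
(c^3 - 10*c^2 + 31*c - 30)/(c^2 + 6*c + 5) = (c^3 - 10*c^2 + 31*c - 30)/(c^2 + 6*c + 5)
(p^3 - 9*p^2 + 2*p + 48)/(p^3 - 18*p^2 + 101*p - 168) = (p + 2)/(p - 7)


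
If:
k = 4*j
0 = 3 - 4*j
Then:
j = 3/4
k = 3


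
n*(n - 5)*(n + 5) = n^3 - 25*n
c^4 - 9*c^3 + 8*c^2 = c^2*(c - 8)*(c - 1)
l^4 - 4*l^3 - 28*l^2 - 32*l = l*(l - 8)*(l + 2)^2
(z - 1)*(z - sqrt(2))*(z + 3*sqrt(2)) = z^3 - z^2 + 2*sqrt(2)*z^2 - 6*z - 2*sqrt(2)*z + 6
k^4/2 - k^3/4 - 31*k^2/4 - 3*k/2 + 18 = (k/2 + 1)*(k - 4)*(k - 3/2)*(k + 3)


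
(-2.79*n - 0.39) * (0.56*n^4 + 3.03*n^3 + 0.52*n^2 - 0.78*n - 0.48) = -1.5624*n^5 - 8.6721*n^4 - 2.6325*n^3 + 1.9734*n^2 + 1.6434*n + 0.1872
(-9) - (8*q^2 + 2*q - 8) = -8*q^2 - 2*q - 1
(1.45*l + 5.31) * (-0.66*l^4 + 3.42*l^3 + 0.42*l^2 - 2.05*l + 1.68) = -0.957*l^5 + 1.4544*l^4 + 18.7692*l^3 - 0.7423*l^2 - 8.4495*l + 8.9208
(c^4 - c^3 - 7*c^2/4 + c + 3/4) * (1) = c^4 - c^3 - 7*c^2/4 + c + 3/4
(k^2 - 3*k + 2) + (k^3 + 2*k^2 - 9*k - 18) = k^3 + 3*k^2 - 12*k - 16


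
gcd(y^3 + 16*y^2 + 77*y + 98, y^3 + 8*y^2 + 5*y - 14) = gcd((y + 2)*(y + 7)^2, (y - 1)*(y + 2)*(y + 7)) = y^2 + 9*y + 14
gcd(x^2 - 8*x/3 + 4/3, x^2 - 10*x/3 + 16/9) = x - 2/3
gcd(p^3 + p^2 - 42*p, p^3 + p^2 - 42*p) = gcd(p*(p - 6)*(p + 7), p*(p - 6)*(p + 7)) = p^3 + p^2 - 42*p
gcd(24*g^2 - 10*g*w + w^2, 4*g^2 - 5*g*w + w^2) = -4*g + w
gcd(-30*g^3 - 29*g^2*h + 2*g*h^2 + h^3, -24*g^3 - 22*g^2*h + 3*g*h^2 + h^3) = 6*g^2 + 7*g*h + h^2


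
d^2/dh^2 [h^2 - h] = 2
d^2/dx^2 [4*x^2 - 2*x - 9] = 8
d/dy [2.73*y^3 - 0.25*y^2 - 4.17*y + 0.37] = 8.19*y^2 - 0.5*y - 4.17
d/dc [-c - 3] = -1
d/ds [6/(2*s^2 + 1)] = -24*s/(2*s^2 + 1)^2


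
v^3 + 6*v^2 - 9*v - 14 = (v - 2)*(v + 1)*(v + 7)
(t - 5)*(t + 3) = t^2 - 2*t - 15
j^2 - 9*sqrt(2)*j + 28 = (j - 7*sqrt(2))*(j - 2*sqrt(2))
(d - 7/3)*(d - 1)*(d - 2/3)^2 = d^4 - 14*d^3/3 + 65*d^2/9 - 124*d/27 + 28/27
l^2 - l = l*(l - 1)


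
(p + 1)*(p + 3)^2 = p^3 + 7*p^2 + 15*p + 9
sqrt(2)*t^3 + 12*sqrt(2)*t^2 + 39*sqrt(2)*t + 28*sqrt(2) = (t + 4)*(t + 7)*(sqrt(2)*t + sqrt(2))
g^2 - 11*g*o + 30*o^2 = (g - 6*o)*(g - 5*o)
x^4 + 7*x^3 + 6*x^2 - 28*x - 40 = (x - 2)*(x + 2)^2*(x + 5)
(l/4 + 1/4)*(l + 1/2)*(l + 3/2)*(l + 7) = l^4/4 + 5*l^3/2 + 95*l^2/16 + 5*l + 21/16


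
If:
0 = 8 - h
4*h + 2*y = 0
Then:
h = 8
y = -16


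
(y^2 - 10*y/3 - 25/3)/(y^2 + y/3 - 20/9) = 3*(y - 5)/(3*y - 4)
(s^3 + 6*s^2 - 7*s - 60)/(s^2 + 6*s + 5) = (s^2 + s - 12)/(s + 1)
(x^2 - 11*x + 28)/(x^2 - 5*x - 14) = (x - 4)/(x + 2)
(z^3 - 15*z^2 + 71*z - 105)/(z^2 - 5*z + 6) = (z^2 - 12*z + 35)/(z - 2)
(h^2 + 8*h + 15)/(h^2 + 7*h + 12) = (h + 5)/(h + 4)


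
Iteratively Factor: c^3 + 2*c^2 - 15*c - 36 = (c + 3)*(c^2 - c - 12) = (c + 3)^2*(c - 4)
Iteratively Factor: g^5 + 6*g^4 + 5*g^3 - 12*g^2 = (g)*(g^4 + 6*g^3 + 5*g^2 - 12*g) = g^2*(g^3 + 6*g^2 + 5*g - 12) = g^2*(g - 1)*(g^2 + 7*g + 12) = g^2*(g - 1)*(g + 3)*(g + 4)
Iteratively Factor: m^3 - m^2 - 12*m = (m + 3)*(m^2 - 4*m) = m*(m + 3)*(m - 4)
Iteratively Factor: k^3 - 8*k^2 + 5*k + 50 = (k - 5)*(k^2 - 3*k - 10) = (k - 5)*(k + 2)*(k - 5)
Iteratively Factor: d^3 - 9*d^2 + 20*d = (d - 4)*(d^2 - 5*d) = d*(d - 4)*(d - 5)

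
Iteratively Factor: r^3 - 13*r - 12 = (r + 1)*(r^2 - r - 12) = (r - 4)*(r + 1)*(r + 3)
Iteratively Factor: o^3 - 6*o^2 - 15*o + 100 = (o - 5)*(o^2 - o - 20) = (o - 5)*(o + 4)*(o - 5)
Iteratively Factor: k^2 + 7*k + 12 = (k + 3)*(k + 4)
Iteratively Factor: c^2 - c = (c - 1)*(c)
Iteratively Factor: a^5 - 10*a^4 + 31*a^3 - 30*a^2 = (a)*(a^4 - 10*a^3 + 31*a^2 - 30*a) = a*(a - 5)*(a^3 - 5*a^2 + 6*a) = a^2*(a - 5)*(a^2 - 5*a + 6) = a^2*(a - 5)*(a - 2)*(a - 3)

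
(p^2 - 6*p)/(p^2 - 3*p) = (p - 6)/(p - 3)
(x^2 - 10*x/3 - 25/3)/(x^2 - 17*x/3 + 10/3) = (3*x + 5)/(3*x - 2)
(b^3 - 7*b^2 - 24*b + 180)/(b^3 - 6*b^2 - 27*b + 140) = (b^2 - 12*b + 36)/(b^2 - 11*b + 28)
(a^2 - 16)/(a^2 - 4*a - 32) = (a - 4)/(a - 8)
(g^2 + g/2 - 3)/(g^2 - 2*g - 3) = (-g^2 - g/2 + 3)/(-g^2 + 2*g + 3)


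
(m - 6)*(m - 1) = m^2 - 7*m + 6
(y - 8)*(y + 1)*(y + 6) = y^3 - y^2 - 50*y - 48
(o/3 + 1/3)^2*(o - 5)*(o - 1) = o^4/9 - 4*o^3/9 - 2*o^2/3 + 4*o/9 + 5/9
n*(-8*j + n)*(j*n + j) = -8*j^2*n^2 - 8*j^2*n + j*n^3 + j*n^2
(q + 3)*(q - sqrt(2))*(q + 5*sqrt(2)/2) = q^3 + 3*sqrt(2)*q^2/2 + 3*q^2 - 5*q + 9*sqrt(2)*q/2 - 15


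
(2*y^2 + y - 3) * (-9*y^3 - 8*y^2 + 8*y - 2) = -18*y^5 - 25*y^4 + 35*y^3 + 28*y^2 - 26*y + 6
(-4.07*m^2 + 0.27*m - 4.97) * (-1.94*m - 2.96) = 7.8958*m^3 + 11.5234*m^2 + 8.8426*m + 14.7112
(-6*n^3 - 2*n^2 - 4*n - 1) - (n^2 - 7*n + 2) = -6*n^3 - 3*n^2 + 3*n - 3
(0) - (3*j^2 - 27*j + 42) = -3*j^2 + 27*j - 42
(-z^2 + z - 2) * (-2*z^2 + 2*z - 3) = 2*z^4 - 4*z^3 + 9*z^2 - 7*z + 6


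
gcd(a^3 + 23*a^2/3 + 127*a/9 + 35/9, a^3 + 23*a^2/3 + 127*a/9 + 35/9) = a^3 + 23*a^2/3 + 127*a/9 + 35/9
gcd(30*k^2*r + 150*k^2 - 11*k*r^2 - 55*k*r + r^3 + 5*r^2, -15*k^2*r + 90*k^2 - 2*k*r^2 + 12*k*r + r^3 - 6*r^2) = -5*k + r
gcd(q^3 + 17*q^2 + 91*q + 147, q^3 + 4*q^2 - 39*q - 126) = q^2 + 10*q + 21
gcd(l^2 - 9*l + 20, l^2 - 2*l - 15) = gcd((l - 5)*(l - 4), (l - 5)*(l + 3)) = l - 5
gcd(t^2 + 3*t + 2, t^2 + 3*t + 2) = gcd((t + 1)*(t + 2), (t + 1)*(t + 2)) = t^2 + 3*t + 2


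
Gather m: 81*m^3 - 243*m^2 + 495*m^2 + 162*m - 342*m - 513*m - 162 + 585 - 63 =81*m^3 + 252*m^2 - 693*m + 360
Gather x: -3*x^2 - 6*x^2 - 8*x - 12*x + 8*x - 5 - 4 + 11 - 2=-9*x^2 - 12*x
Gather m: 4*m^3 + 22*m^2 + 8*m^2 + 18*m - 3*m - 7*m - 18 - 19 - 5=4*m^3 + 30*m^2 + 8*m - 42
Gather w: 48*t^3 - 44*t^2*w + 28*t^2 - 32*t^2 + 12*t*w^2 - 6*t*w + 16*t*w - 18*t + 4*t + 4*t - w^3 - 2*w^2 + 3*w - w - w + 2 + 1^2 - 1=48*t^3 - 4*t^2 - 10*t - w^3 + w^2*(12*t - 2) + w*(-44*t^2 + 10*t + 1) + 2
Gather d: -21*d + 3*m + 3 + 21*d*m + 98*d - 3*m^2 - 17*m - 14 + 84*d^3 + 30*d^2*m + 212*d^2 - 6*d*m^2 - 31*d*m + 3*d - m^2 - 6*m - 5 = 84*d^3 + d^2*(30*m + 212) + d*(-6*m^2 - 10*m + 80) - 4*m^2 - 20*m - 16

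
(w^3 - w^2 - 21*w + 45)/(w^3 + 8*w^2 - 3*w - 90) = (w - 3)/(w + 6)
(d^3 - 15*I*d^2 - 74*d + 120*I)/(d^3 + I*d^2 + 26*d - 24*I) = (d^2 - 11*I*d - 30)/(d^2 + 5*I*d + 6)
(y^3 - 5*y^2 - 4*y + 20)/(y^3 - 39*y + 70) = (y + 2)/(y + 7)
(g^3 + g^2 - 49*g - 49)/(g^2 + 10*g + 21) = (g^2 - 6*g - 7)/(g + 3)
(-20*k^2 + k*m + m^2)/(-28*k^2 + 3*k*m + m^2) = (5*k + m)/(7*k + m)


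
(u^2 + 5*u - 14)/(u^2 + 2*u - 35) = (u - 2)/(u - 5)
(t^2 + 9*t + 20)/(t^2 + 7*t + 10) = (t + 4)/(t + 2)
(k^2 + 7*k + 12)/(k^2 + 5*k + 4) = (k + 3)/(k + 1)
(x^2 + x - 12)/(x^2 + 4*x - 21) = (x + 4)/(x + 7)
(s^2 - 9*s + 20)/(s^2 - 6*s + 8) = (s - 5)/(s - 2)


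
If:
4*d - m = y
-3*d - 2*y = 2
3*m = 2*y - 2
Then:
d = -14/39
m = -38/39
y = -6/13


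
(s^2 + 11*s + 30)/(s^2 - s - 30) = (s + 6)/(s - 6)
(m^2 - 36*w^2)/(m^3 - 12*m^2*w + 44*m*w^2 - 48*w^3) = (m + 6*w)/(m^2 - 6*m*w + 8*w^2)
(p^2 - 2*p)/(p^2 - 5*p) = (p - 2)/(p - 5)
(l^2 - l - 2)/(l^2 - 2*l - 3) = (l - 2)/(l - 3)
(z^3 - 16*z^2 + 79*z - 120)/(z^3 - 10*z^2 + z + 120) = (z - 3)/(z + 3)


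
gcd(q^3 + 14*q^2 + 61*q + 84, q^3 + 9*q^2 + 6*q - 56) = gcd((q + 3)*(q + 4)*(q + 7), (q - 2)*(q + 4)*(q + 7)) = q^2 + 11*q + 28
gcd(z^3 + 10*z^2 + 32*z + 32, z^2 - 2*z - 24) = z + 4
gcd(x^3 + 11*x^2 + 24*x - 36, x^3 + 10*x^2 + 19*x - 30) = x^2 + 5*x - 6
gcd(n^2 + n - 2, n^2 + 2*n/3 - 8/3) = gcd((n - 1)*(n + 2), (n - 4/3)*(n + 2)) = n + 2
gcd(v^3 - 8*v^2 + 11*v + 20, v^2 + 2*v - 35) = v - 5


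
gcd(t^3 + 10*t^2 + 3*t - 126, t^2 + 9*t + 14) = t + 7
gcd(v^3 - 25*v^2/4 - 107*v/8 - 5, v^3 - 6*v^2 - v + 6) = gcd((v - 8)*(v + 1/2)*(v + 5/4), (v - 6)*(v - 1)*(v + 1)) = 1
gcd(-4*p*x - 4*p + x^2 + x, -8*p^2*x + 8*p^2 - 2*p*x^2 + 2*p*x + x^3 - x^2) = -4*p + x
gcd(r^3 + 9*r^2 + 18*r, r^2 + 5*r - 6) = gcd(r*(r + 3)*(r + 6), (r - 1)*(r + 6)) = r + 6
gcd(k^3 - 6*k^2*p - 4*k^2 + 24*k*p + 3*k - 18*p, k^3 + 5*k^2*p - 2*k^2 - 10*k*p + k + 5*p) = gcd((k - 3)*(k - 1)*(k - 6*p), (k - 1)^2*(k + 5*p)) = k - 1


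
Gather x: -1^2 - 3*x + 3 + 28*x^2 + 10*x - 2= 28*x^2 + 7*x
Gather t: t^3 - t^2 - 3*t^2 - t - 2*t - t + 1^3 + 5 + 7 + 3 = t^3 - 4*t^2 - 4*t + 16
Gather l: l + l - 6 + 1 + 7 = 2*l + 2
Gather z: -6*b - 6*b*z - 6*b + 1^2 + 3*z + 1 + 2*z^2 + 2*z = -12*b + 2*z^2 + z*(5 - 6*b) + 2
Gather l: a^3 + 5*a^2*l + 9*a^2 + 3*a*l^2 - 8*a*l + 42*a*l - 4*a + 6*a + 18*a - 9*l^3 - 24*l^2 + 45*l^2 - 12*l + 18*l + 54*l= a^3 + 9*a^2 + 20*a - 9*l^3 + l^2*(3*a + 21) + l*(5*a^2 + 34*a + 60)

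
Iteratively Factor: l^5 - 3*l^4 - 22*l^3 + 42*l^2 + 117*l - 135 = (l - 1)*(l^4 - 2*l^3 - 24*l^2 + 18*l + 135) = (l - 1)*(l + 3)*(l^3 - 5*l^2 - 9*l + 45) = (l - 3)*(l - 1)*(l + 3)*(l^2 - 2*l - 15) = (l - 5)*(l - 3)*(l - 1)*(l + 3)*(l + 3)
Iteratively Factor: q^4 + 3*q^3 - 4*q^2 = (q - 1)*(q^3 + 4*q^2) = (q - 1)*(q + 4)*(q^2) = q*(q - 1)*(q + 4)*(q)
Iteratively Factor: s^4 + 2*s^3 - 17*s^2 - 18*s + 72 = (s - 2)*(s^3 + 4*s^2 - 9*s - 36) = (s - 3)*(s - 2)*(s^2 + 7*s + 12) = (s - 3)*(s - 2)*(s + 4)*(s + 3)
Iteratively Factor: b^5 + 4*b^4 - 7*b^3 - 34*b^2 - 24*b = (b + 1)*(b^4 + 3*b^3 - 10*b^2 - 24*b) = (b - 3)*(b + 1)*(b^3 + 6*b^2 + 8*b) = (b - 3)*(b + 1)*(b + 4)*(b^2 + 2*b) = (b - 3)*(b + 1)*(b + 2)*(b + 4)*(b)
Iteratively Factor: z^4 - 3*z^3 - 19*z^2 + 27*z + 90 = (z - 5)*(z^3 + 2*z^2 - 9*z - 18) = (z - 5)*(z - 3)*(z^2 + 5*z + 6) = (z - 5)*(z - 3)*(z + 3)*(z + 2)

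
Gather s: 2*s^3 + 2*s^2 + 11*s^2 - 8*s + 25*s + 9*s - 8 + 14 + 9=2*s^3 + 13*s^2 + 26*s + 15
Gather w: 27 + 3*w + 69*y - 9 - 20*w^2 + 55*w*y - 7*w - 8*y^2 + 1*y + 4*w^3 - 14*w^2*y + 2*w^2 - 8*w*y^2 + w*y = 4*w^3 + w^2*(-14*y - 18) + w*(-8*y^2 + 56*y - 4) - 8*y^2 + 70*y + 18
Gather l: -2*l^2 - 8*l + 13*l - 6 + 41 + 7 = -2*l^2 + 5*l + 42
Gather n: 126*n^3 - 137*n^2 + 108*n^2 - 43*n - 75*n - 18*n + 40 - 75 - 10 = 126*n^3 - 29*n^2 - 136*n - 45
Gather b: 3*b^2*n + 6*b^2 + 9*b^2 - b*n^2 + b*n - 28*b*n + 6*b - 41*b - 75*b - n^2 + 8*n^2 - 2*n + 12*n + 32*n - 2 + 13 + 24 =b^2*(3*n + 15) + b*(-n^2 - 27*n - 110) + 7*n^2 + 42*n + 35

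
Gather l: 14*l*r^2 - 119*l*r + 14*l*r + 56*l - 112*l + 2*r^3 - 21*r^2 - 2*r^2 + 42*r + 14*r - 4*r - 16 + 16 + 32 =l*(14*r^2 - 105*r - 56) + 2*r^3 - 23*r^2 + 52*r + 32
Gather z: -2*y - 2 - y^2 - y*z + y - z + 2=-y^2 - y + z*(-y - 1)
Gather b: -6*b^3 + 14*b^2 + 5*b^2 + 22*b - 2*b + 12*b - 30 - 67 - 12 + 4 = -6*b^3 + 19*b^2 + 32*b - 105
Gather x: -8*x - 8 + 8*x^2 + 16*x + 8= 8*x^2 + 8*x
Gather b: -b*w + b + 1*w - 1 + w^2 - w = b*(1 - w) + w^2 - 1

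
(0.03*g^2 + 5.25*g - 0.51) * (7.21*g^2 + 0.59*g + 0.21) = 0.2163*g^4 + 37.8702*g^3 - 0.573300000000001*g^2 + 0.8016*g - 0.1071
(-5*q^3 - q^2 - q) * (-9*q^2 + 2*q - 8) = 45*q^5 - q^4 + 47*q^3 + 6*q^2 + 8*q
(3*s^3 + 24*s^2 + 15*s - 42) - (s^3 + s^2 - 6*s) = 2*s^3 + 23*s^2 + 21*s - 42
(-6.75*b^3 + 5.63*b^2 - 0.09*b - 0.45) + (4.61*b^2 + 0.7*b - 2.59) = -6.75*b^3 + 10.24*b^2 + 0.61*b - 3.04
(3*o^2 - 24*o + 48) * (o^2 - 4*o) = 3*o^4 - 36*o^3 + 144*o^2 - 192*o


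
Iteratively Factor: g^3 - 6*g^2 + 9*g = (g - 3)*(g^2 - 3*g) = g*(g - 3)*(g - 3)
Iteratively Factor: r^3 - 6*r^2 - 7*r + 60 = (r - 4)*(r^2 - 2*r - 15) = (r - 4)*(r + 3)*(r - 5)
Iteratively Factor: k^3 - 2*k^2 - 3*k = (k + 1)*(k^2 - 3*k) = (k - 3)*(k + 1)*(k)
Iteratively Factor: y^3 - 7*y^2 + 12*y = (y - 3)*(y^2 - 4*y) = y*(y - 3)*(y - 4)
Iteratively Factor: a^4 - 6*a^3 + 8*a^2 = (a - 2)*(a^3 - 4*a^2) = (a - 4)*(a - 2)*(a^2) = a*(a - 4)*(a - 2)*(a)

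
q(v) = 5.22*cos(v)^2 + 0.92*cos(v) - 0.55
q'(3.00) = 1.33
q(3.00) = 3.66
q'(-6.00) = -3.06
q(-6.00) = 5.15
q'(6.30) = -0.19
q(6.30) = 5.59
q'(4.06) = -4.31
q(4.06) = 0.82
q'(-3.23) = 0.84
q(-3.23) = 3.71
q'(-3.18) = 0.37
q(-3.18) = 3.74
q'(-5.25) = -5.38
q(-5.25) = 1.29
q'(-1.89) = -2.24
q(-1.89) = -0.32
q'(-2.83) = -2.76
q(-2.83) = 3.30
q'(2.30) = 4.50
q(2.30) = 1.15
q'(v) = -10.44*sin(v)*cos(v) - 0.92*sin(v)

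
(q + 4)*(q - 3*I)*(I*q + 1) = I*q^3 + 4*q^2 + 4*I*q^2 + 16*q - 3*I*q - 12*I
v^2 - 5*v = v*(v - 5)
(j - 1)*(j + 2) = j^2 + j - 2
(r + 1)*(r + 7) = r^2 + 8*r + 7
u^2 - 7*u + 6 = (u - 6)*(u - 1)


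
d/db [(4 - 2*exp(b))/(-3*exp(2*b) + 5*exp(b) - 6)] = 2*(-(exp(b) - 2)*(6*exp(b) - 5) + 3*exp(2*b) - 5*exp(b) + 6)*exp(b)/(3*exp(2*b) - 5*exp(b) + 6)^2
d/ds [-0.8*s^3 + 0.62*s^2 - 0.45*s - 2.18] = -2.4*s^2 + 1.24*s - 0.45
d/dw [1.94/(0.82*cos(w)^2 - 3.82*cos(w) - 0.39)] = (3.1816*cos(w) - 7.4108)*sin(w)/(-0.82*cos(w)^2 + 3.82*cos(w) + 0.39)^2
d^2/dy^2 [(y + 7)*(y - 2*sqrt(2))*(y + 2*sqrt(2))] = 6*y + 14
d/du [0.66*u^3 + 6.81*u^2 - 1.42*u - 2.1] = 1.98*u^2 + 13.62*u - 1.42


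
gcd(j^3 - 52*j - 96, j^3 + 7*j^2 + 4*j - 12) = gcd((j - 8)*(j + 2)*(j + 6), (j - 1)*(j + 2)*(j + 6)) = j^2 + 8*j + 12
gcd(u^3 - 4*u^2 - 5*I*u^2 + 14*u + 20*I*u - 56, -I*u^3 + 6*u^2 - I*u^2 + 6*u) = 1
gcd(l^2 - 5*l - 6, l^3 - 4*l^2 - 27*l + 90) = l - 6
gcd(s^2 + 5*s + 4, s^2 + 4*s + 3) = s + 1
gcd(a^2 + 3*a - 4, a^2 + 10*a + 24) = a + 4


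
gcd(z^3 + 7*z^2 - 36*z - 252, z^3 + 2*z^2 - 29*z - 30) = z + 6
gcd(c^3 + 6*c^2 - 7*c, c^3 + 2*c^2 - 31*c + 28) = c^2 + 6*c - 7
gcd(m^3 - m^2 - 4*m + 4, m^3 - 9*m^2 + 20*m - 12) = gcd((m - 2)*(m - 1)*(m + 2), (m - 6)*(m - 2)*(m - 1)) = m^2 - 3*m + 2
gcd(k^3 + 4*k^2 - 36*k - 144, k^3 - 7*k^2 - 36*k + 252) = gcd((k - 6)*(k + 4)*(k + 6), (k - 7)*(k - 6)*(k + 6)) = k^2 - 36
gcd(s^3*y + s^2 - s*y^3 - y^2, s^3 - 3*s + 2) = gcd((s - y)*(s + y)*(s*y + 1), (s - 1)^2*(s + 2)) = 1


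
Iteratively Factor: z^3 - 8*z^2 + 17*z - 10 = (z - 5)*(z^2 - 3*z + 2) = (z - 5)*(z - 1)*(z - 2)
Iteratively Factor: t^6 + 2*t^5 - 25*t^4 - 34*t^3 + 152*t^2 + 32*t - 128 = (t + 4)*(t^5 - 2*t^4 - 17*t^3 + 34*t^2 + 16*t - 32) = (t + 1)*(t + 4)*(t^4 - 3*t^3 - 14*t^2 + 48*t - 32) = (t - 1)*(t + 1)*(t + 4)*(t^3 - 2*t^2 - 16*t + 32) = (t - 4)*(t - 1)*(t + 1)*(t + 4)*(t^2 + 2*t - 8) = (t - 4)*(t - 1)*(t + 1)*(t + 4)^2*(t - 2)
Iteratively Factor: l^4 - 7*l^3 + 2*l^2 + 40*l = (l - 4)*(l^3 - 3*l^2 - 10*l) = (l - 5)*(l - 4)*(l^2 + 2*l) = l*(l - 5)*(l - 4)*(l + 2)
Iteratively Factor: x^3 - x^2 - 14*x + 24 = (x + 4)*(x^2 - 5*x + 6) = (x - 2)*(x + 4)*(x - 3)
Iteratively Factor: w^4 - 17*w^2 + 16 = (w - 1)*(w^3 + w^2 - 16*w - 16) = (w - 4)*(w - 1)*(w^2 + 5*w + 4) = (w - 4)*(w - 1)*(w + 1)*(w + 4)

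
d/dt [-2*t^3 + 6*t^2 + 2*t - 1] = -6*t^2 + 12*t + 2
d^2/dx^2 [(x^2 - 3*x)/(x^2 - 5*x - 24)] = 4*(x^3 + 36*x^2 - 108*x + 468)/(x^6 - 15*x^5 + 3*x^4 + 595*x^3 - 72*x^2 - 8640*x - 13824)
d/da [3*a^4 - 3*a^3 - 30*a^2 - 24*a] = 12*a^3 - 9*a^2 - 60*a - 24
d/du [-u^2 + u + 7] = 1 - 2*u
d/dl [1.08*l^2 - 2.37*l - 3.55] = 2.16*l - 2.37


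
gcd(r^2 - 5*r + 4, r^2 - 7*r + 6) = r - 1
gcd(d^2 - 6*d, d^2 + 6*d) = d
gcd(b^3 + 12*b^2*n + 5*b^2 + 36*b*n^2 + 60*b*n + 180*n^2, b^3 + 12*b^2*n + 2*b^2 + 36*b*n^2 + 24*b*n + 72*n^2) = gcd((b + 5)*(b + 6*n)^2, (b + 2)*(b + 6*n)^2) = b^2 + 12*b*n + 36*n^2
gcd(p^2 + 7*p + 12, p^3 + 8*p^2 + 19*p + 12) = p^2 + 7*p + 12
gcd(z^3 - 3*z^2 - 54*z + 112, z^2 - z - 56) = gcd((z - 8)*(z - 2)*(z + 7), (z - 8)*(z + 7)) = z^2 - z - 56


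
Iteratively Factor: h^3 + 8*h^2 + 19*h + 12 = (h + 4)*(h^2 + 4*h + 3) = (h + 3)*(h + 4)*(h + 1)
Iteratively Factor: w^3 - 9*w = (w)*(w^2 - 9) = w*(w - 3)*(w + 3)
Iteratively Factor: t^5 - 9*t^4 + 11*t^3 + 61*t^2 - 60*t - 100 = (t - 5)*(t^4 - 4*t^3 - 9*t^2 + 16*t + 20) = (t - 5)*(t + 2)*(t^3 - 6*t^2 + 3*t + 10) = (t - 5)*(t - 2)*(t + 2)*(t^2 - 4*t - 5) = (t - 5)^2*(t - 2)*(t + 2)*(t + 1)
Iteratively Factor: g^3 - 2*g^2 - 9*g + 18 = (g - 2)*(g^2 - 9) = (g - 3)*(g - 2)*(g + 3)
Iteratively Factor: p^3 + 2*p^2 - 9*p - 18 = (p - 3)*(p^2 + 5*p + 6) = (p - 3)*(p + 2)*(p + 3)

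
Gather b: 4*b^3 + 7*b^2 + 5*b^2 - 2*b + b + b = 4*b^3 + 12*b^2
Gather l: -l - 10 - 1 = -l - 11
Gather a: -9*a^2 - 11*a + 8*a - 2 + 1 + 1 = -9*a^2 - 3*a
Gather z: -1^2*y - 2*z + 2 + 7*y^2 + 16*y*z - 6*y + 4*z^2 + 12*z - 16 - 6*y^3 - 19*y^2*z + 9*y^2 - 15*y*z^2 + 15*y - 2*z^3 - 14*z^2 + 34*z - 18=-6*y^3 + 16*y^2 + 8*y - 2*z^3 + z^2*(-15*y - 10) + z*(-19*y^2 + 16*y + 44) - 32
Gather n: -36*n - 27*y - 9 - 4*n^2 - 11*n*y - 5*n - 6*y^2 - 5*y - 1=-4*n^2 + n*(-11*y - 41) - 6*y^2 - 32*y - 10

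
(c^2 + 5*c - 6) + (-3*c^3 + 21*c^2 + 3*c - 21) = -3*c^3 + 22*c^2 + 8*c - 27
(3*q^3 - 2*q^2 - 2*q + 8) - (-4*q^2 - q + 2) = 3*q^3 + 2*q^2 - q + 6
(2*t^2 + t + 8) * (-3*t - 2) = -6*t^3 - 7*t^2 - 26*t - 16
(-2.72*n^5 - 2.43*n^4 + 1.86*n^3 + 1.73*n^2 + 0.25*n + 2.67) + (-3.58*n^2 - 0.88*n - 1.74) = -2.72*n^5 - 2.43*n^4 + 1.86*n^3 - 1.85*n^2 - 0.63*n + 0.93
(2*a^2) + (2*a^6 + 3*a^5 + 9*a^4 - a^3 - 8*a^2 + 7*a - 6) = 2*a^6 + 3*a^5 + 9*a^4 - a^3 - 6*a^2 + 7*a - 6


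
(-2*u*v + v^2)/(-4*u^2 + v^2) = v/(2*u + v)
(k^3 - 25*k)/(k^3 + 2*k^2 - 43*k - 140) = k*(k - 5)/(k^2 - 3*k - 28)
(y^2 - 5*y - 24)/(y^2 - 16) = (y^2 - 5*y - 24)/(y^2 - 16)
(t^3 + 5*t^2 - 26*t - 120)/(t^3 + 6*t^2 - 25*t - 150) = (t + 4)/(t + 5)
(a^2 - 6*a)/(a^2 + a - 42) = a/(a + 7)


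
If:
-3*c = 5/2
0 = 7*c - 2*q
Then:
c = -5/6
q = -35/12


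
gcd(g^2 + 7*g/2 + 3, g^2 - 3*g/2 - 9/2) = g + 3/2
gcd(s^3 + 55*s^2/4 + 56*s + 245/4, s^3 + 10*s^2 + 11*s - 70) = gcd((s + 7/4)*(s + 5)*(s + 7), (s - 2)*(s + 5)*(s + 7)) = s^2 + 12*s + 35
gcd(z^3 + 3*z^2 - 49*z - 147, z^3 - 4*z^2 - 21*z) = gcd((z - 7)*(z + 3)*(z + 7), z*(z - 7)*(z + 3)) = z^2 - 4*z - 21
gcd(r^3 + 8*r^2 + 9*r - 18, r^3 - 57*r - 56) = 1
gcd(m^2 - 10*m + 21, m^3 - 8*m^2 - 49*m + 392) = m - 7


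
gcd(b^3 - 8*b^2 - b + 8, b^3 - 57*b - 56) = b^2 - 7*b - 8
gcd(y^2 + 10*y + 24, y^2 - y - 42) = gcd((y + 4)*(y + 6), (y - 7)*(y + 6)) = y + 6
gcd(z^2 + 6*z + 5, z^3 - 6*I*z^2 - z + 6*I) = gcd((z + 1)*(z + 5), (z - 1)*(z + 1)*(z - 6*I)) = z + 1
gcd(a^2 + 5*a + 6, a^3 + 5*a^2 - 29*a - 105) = a + 3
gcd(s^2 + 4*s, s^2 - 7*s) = s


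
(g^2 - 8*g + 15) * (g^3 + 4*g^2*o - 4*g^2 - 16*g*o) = g^5 + 4*g^4*o - 12*g^4 - 48*g^3*o + 47*g^3 + 188*g^2*o - 60*g^2 - 240*g*o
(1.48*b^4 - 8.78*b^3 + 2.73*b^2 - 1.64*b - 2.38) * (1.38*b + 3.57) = 2.0424*b^5 - 6.8328*b^4 - 27.5772*b^3 + 7.4829*b^2 - 9.1392*b - 8.4966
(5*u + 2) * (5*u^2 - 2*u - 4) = 25*u^3 - 24*u - 8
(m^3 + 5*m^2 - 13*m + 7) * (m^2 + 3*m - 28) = m^5 + 8*m^4 - 26*m^3 - 172*m^2 + 385*m - 196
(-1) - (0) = -1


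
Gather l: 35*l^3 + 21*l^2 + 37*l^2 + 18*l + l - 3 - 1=35*l^3 + 58*l^2 + 19*l - 4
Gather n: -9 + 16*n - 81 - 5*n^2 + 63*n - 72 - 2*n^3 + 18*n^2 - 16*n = -2*n^3 + 13*n^2 + 63*n - 162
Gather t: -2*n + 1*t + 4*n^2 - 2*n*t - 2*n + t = 4*n^2 - 4*n + t*(2 - 2*n)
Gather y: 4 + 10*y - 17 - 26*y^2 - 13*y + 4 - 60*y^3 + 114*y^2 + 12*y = -60*y^3 + 88*y^2 + 9*y - 9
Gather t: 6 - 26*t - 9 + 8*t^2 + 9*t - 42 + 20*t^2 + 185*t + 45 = 28*t^2 + 168*t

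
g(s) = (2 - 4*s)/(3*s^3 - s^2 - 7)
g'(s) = (2 - 4*s)*(-9*s^2 + 2*s)/(3*s^3 - s^2 - 7)^2 - 4/(3*s^3 - s^2 - 7) = 2*(-6*s^3 + 2*s^2 + s*(2*s - 1)*(9*s - 2) + 14)/(-3*s^3 + s^2 + 7)^2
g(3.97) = -0.08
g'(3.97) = 0.04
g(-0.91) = -0.56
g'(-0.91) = -0.12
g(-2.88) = -0.16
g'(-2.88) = -0.10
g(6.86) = -0.03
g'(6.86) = 0.01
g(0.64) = 0.08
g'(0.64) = 0.63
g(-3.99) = -0.08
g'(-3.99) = -0.04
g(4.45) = -0.07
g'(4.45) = 0.03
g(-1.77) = -0.34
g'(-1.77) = -0.25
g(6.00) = -0.04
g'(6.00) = 0.01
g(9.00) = -0.02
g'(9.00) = 0.00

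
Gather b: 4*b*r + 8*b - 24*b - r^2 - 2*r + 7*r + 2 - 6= b*(4*r - 16) - r^2 + 5*r - 4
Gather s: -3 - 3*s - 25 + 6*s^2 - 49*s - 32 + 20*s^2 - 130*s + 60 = 26*s^2 - 182*s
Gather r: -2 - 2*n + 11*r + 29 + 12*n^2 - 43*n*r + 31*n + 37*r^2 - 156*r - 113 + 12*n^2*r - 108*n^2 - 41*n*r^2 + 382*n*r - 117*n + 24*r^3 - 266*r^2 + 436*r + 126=-96*n^2 - 88*n + 24*r^3 + r^2*(-41*n - 229) + r*(12*n^2 + 339*n + 291) + 40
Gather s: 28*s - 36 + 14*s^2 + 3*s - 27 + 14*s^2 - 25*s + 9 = 28*s^2 + 6*s - 54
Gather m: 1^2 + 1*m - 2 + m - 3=2*m - 4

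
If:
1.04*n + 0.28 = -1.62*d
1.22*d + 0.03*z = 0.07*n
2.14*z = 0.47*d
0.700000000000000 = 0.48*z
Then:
No Solution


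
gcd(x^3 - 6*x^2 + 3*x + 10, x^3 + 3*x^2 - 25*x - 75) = x - 5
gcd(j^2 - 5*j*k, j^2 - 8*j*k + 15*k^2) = j - 5*k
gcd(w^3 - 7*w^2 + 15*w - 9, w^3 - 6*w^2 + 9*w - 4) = w - 1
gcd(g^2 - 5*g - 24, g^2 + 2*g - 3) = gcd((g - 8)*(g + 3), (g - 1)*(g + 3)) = g + 3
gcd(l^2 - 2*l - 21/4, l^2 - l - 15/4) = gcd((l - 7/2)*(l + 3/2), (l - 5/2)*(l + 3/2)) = l + 3/2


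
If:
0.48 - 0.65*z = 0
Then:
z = 0.74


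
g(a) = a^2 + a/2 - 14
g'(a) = 2*a + 1/2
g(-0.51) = -13.99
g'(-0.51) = -0.52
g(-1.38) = -12.79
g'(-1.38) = -2.26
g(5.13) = 14.88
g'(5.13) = 10.76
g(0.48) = -13.53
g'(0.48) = 1.46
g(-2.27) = -9.98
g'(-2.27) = -4.04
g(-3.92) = -0.59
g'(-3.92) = -7.34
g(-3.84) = -1.17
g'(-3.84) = -7.18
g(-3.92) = -0.59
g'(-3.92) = -7.34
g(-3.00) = -6.50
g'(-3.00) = -5.50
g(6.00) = 25.00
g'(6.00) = 12.50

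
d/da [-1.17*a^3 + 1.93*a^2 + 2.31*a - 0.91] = -3.51*a^2 + 3.86*a + 2.31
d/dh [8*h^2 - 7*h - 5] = 16*h - 7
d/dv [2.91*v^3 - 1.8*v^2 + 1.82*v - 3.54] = 8.73*v^2 - 3.6*v + 1.82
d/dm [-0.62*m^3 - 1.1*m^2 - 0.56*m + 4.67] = -1.86*m^2 - 2.2*m - 0.56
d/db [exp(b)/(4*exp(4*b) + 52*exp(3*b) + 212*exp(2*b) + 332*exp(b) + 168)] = (-3*exp(4*b) - 26*exp(3*b) - 53*exp(2*b) + 42)*exp(b)/(4*(exp(8*b) + 26*exp(7*b) + 275*exp(6*b) + 1544*exp(5*b) + 5051*exp(4*b) + 9890*exp(3*b) + 11341*exp(2*b) + 6972*exp(b) + 1764))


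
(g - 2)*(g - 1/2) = g^2 - 5*g/2 + 1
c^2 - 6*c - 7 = (c - 7)*(c + 1)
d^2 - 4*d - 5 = (d - 5)*(d + 1)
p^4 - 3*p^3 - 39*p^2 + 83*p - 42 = (p - 7)*(p - 1)^2*(p + 6)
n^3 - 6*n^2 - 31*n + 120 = (n - 8)*(n - 3)*(n + 5)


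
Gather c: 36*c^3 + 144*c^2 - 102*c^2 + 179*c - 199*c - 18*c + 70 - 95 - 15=36*c^3 + 42*c^2 - 38*c - 40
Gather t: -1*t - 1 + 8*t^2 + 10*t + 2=8*t^2 + 9*t + 1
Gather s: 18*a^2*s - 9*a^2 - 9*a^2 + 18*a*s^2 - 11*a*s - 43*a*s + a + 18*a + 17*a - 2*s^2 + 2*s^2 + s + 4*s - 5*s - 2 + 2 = -18*a^2 + 18*a*s^2 + 36*a + s*(18*a^2 - 54*a)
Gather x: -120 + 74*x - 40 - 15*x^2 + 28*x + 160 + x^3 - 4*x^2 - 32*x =x^3 - 19*x^2 + 70*x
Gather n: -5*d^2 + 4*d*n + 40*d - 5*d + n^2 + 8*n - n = -5*d^2 + 35*d + n^2 + n*(4*d + 7)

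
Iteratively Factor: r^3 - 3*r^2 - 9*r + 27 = (r + 3)*(r^2 - 6*r + 9) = (r - 3)*(r + 3)*(r - 3)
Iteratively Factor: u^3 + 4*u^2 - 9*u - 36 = (u - 3)*(u^2 + 7*u + 12) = (u - 3)*(u + 4)*(u + 3)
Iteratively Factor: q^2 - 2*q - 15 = (q - 5)*(q + 3)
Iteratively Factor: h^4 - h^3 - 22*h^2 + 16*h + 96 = (h - 4)*(h^3 + 3*h^2 - 10*h - 24) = (h - 4)*(h - 3)*(h^2 + 6*h + 8) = (h - 4)*(h - 3)*(h + 2)*(h + 4)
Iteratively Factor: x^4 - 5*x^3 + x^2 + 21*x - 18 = (x - 3)*(x^3 - 2*x^2 - 5*x + 6) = (x - 3)*(x + 2)*(x^2 - 4*x + 3) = (x - 3)^2*(x + 2)*(x - 1)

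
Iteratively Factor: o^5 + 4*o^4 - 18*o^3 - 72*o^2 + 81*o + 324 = (o - 3)*(o^4 + 7*o^3 + 3*o^2 - 63*o - 108) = (o - 3)*(o + 4)*(o^3 + 3*o^2 - 9*o - 27) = (o - 3)*(o + 3)*(o + 4)*(o^2 - 9) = (o - 3)^2*(o + 3)*(o + 4)*(o + 3)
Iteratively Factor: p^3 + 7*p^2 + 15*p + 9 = (p + 1)*(p^2 + 6*p + 9) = (p + 1)*(p + 3)*(p + 3)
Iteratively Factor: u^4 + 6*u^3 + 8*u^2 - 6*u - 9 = (u + 1)*(u^3 + 5*u^2 + 3*u - 9) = (u + 1)*(u + 3)*(u^2 + 2*u - 3) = (u - 1)*(u + 1)*(u + 3)*(u + 3)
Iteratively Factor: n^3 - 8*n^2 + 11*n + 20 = (n + 1)*(n^2 - 9*n + 20) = (n - 5)*(n + 1)*(n - 4)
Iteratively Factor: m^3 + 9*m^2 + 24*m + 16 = (m + 1)*(m^2 + 8*m + 16) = (m + 1)*(m + 4)*(m + 4)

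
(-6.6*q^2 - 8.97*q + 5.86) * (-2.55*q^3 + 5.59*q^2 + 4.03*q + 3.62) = 16.83*q^5 - 14.0205*q^4 - 91.6833*q^3 - 27.2837*q^2 - 8.8556*q + 21.2132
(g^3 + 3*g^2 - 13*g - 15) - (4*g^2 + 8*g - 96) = g^3 - g^2 - 21*g + 81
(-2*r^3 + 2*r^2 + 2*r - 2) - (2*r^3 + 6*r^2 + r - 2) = -4*r^3 - 4*r^2 + r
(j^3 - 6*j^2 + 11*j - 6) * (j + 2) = j^4 - 4*j^3 - j^2 + 16*j - 12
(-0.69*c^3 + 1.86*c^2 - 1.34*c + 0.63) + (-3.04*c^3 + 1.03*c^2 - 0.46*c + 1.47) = -3.73*c^3 + 2.89*c^2 - 1.8*c + 2.1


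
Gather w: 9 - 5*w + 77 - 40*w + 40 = 126 - 45*w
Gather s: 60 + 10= 70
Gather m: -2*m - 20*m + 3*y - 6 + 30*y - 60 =-22*m + 33*y - 66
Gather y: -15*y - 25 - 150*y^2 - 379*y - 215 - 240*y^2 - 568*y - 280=-390*y^2 - 962*y - 520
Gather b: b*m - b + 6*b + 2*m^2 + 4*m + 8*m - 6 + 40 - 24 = b*(m + 5) + 2*m^2 + 12*m + 10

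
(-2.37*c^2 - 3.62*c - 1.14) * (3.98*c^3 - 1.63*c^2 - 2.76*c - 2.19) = -9.4326*c^5 - 10.5445*c^4 + 7.9046*c^3 + 17.0397*c^2 + 11.0742*c + 2.4966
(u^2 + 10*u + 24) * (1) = u^2 + 10*u + 24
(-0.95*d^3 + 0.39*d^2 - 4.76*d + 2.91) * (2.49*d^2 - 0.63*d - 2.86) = -2.3655*d^5 + 1.5696*d^4 - 9.3811*d^3 + 9.1293*d^2 + 11.7803*d - 8.3226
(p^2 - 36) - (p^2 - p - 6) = p - 30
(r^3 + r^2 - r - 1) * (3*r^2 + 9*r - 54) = 3*r^5 + 12*r^4 - 48*r^3 - 66*r^2 + 45*r + 54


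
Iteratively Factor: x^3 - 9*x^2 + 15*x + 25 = (x - 5)*(x^2 - 4*x - 5) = (x - 5)*(x + 1)*(x - 5)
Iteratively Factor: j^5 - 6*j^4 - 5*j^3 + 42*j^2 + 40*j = (j)*(j^4 - 6*j^3 - 5*j^2 + 42*j + 40) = j*(j + 2)*(j^3 - 8*j^2 + 11*j + 20) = j*(j - 4)*(j + 2)*(j^2 - 4*j - 5) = j*(j - 4)*(j + 1)*(j + 2)*(j - 5)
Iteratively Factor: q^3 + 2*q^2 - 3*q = (q - 1)*(q^2 + 3*q) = q*(q - 1)*(q + 3)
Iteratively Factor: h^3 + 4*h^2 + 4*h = (h + 2)*(h^2 + 2*h) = (h + 2)^2*(h)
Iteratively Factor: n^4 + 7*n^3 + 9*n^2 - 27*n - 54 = (n - 2)*(n^3 + 9*n^2 + 27*n + 27) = (n - 2)*(n + 3)*(n^2 + 6*n + 9) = (n - 2)*(n + 3)^2*(n + 3)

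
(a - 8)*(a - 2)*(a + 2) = a^3 - 8*a^2 - 4*a + 32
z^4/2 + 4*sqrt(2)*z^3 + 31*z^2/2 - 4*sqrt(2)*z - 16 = (z/2 + 1/2)*(z - 1)*(z + 4*sqrt(2))^2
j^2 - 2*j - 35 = (j - 7)*(j + 5)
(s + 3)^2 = s^2 + 6*s + 9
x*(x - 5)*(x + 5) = x^3 - 25*x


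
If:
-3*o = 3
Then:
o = -1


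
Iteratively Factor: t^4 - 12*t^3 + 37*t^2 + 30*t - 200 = (t - 4)*(t^3 - 8*t^2 + 5*t + 50) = (t - 4)*(t + 2)*(t^2 - 10*t + 25) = (t - 5)*(t - 4)*(t + 2)*(t - 5)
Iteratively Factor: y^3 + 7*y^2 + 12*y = (y + 4)*(y^2 + 3*y) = (y + 3)*(y + 4)*(y)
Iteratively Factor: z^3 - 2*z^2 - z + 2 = (z - 1)*(z^2 - z - 2) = (z - 1)*(z + 1)*(z - 2)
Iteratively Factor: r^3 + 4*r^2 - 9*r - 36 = (r - 3)*(r^2 + 7*r + 12) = (r - 3)*(r + 4)*(r + 3)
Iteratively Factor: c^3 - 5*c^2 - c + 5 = (c - 1)*(c^2 - 4*c - 5) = (c - 5)*(c - 1)*(c + 1)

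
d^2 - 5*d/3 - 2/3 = (d - 2)*(d + 1/3)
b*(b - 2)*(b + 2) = b^3 - 4*b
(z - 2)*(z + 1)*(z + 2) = z^3 + z^2 - 4*z - 4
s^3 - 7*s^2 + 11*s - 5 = (s - 5)*(s - 1)^2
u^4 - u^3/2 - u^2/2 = u^2*(u - 1)*(u + 1/2)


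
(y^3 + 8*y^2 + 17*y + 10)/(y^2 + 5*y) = y + 3 + 2/y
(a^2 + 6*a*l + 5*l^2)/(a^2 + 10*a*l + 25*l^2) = (a + l)/(a + 5*l)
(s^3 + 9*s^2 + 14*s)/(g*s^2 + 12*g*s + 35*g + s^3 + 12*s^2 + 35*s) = s*(s + 2)/(g*s + 5*g + s^2 + 5*s)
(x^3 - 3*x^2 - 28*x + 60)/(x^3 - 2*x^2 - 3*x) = (-x^3 + 3*x^2 + 28*x - 60)/(x*(-x^2 + 2*x + 3))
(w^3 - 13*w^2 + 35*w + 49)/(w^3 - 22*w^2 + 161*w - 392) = (w + 1)/(w - 8)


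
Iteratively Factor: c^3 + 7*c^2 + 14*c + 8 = (c + 1)*(c^2 + 6*c + 8) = (c + 1)*(c + 2)*(c + 4)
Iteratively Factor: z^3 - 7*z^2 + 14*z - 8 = (z - 1)*(z^2 - 6*z + 8) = (z - 4)*(z - 1)*(z - 2)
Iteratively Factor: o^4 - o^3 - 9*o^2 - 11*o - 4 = (o + 1)*(o^3 - 2*o^2 - 7*o - 4) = (o + 1)^2*(o^2 - 3*o - 4) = (o + 1)^3*(o - 4)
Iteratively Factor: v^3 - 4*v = (v - 2)*(v^2 + 2*v) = v*(v - 2)*(v + 2)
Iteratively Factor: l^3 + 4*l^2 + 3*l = (l + 1)*(l^2 + 3*l) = l*(l + 1)*(l + 3)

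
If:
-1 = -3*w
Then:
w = 1/3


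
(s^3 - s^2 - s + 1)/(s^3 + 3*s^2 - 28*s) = (s^3 - s^2 - s + 1)/(s*(s^2 + 3*s - 28))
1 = 1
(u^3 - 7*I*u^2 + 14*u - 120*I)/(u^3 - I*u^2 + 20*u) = (u - 6*I)/u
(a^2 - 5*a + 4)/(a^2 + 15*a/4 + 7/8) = 8*(a^2 - 5*a + 4)/(8*a^2 + 30*a + 7)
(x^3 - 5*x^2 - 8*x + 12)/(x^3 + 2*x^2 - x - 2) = (x - 6)/(x + 1)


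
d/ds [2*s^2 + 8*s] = 4*s + 8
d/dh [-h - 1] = -1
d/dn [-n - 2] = -1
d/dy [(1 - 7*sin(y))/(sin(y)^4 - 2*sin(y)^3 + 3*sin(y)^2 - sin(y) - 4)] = (21*sin(y)^4 + 27*sin(y)^2 - 30*sin(y) + 8*sin(3*y) + 29)*cos(y)/(sin(y)^4 - 2*sin(y)^3 + 3*sin(y)^2 - sin(y) - 4)^2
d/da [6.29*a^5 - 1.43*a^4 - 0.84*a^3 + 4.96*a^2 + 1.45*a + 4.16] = 31.45*a^4 - 5.72*a^3 - 2.52*a^2 + 9.92*a + 1.45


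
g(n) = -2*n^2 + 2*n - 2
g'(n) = 2 - 4*n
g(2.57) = -10.07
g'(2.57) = -8.28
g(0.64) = -1.54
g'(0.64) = -0.56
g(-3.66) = -36.11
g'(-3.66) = 16.64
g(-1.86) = -12.64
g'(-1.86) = 9.44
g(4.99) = -41.82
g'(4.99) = -17.96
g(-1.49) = -9.42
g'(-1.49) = 7.96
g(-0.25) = -2.62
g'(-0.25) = 3.00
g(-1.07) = -6.43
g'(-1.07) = 6.28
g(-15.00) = -482.00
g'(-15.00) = 62.00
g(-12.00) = -314.00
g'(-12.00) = 50.00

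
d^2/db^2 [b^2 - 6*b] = 2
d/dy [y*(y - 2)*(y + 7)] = 3*y^2 + 10*y - 14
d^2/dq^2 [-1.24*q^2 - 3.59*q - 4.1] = -2.48000000000000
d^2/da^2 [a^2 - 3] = 2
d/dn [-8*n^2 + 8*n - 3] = 8 - 16*n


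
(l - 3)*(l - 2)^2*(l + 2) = l^4 - 5*l^3 + 2*l^2 + 20*l - 24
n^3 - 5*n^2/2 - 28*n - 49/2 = (n - 7)*(n + 1)*(n + 7/2)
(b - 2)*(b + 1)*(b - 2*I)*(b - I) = b^4 - b^3 - 3*I*b^3 - 4*b^2 + 3*I*b^2 + 2*b + 6*I*b + 4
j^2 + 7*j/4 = j*(j + 7/4)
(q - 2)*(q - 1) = q^2 - 3*q + 2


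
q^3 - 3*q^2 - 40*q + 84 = (q - 7)*(q - 2)*(q + 6)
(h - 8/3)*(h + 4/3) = h^2 - 4*h/3 - 32/9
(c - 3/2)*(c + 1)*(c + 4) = c^3 + 7*c^2/2 - 7*c/2 - 6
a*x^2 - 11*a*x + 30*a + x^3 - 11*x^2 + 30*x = (a + x)*(x - 6)*(x - 5)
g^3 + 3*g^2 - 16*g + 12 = (g - 2)*(g - 1)*(g + 6)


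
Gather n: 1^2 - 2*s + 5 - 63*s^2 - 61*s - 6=-63*s^2 - 63*s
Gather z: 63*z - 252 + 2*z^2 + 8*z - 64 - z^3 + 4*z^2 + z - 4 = -z^3 + 6*z^2 + 72*z - 320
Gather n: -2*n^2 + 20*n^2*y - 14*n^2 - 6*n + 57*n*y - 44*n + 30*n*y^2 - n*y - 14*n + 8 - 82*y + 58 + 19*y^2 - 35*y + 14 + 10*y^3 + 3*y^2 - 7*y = n^2*(20*y - 16) + n*(30*y^2 + 56*y - 64) + 10*y^3 + 22*y^2 - 124*y + 80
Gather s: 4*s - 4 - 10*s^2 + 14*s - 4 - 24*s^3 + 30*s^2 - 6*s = -24*s^3 + 20*s^2 + 12*s - 8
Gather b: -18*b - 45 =-18*b - 45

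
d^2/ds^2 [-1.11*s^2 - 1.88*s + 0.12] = -2.22000000000000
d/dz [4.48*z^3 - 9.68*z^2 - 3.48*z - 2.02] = 13.44*z^2 - 19.36*z - 3.48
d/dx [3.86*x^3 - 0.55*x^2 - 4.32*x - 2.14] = 11.58*x^2 - 1.1*x - 4.32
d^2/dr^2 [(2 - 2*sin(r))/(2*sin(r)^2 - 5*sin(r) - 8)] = 2*(-4*sin(r)^5 + 6*sin(r)^4 - 118*sin(r)^3 + 105*sin(r)^2 + 52*sin(r) - 162)/(5*sin(r) + cos(2*r) + 7)^3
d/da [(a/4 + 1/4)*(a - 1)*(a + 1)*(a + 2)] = a^3 + 9*a^2/4 + a/2 - 3/4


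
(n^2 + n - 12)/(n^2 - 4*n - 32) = (n - 3)/(n - 8)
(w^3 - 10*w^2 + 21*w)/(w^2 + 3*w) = (w^2 - 10*w + 21)/(w + 3)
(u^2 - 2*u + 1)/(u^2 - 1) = (u - 1)/(u + 1)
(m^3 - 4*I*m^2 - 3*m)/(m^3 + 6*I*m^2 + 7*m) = (m - 3*I)/(m + 7*I)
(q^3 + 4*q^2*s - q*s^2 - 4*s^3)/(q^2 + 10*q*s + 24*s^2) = (q^2 - s^2)/(q + 6*s)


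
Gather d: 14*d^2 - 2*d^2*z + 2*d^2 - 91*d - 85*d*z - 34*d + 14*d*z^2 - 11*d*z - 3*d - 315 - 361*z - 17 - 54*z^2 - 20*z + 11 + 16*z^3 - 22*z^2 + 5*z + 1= d^2*(16 - 2*z) + d*(14*z^2 - 96*z - 128) + 16*z^3 - 76*z^2 - 376*z - 320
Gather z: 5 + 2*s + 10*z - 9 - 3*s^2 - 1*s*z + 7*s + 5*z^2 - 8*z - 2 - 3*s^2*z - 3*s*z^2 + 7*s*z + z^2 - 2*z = -3*s^2 + 9*s + z^2*(6 - 3*s) + z*(-3*s^2 + 6*s) - 6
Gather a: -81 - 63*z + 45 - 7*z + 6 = -70*z - 30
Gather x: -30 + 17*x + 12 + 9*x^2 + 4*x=9*x^2 + 21*x - 18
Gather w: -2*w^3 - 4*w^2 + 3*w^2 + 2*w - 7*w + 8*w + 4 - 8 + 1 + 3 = -2*w^3 - w^2 + 3*w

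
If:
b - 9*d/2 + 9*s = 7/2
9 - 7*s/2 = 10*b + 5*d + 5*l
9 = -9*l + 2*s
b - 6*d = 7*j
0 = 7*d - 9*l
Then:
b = 21596/8959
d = -13077/8959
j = 14294/8959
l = -10171/8959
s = -5454/8959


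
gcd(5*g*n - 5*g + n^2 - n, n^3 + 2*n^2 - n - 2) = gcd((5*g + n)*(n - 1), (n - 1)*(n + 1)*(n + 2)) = n - 1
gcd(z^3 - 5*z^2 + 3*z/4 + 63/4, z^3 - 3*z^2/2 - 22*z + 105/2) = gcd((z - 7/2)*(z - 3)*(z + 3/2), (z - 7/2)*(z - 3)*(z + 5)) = z^2 - 13*z/2 + 21/2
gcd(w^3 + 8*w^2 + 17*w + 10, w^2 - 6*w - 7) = w + 1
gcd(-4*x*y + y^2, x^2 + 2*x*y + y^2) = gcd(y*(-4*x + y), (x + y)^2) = 1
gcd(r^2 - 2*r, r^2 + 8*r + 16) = 1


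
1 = 1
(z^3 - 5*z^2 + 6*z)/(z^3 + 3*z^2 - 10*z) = (z - 3)/(z + 5)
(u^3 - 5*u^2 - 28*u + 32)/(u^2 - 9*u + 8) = u + 4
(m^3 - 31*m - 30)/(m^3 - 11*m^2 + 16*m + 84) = (m^2 + 6*m + 5)/(m^2 - 5*m - 14)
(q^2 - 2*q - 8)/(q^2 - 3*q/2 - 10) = 2*(q + 2)/(2*q + 5)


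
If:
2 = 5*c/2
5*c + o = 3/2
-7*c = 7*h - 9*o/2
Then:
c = 4/5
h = -337/140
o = -5/2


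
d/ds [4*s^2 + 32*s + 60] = 8*s + 32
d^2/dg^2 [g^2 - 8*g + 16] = 2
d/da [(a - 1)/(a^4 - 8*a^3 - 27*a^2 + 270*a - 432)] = (-3*a^3 + 11*a^2 + 36*a + 54)/(a^7 - 13*a^6 - 29*a^5 + 885*a^4 - 1800*a^3 - 13068*a^2 + 57024*a - 62208)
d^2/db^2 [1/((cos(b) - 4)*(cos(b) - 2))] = (-4*sin(b)^4 + 6*sin(b)^2 - 141*cos(b)/2 + 9*cos(3*b)/2 + 54)/((cos(b) - 4)^3*(cos(b) - 2)^3)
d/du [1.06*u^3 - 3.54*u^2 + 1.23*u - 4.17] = 3.18*u^2 - 7.08*u + 1.23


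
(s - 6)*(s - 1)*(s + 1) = s^3 - 6*s^2 - s + 6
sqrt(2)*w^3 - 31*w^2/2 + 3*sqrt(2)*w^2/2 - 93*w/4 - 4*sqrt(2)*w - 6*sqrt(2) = (w + 3/2)*(w - 8*sqrt(2))*(sqrt(2)*w + 1/2)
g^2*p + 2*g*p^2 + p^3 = p*(g + p)^2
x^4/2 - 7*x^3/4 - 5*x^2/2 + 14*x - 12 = (x/2 + sqrt(2))*(x - 2)*(x - 3/2)*(x - 2*sqrt(2))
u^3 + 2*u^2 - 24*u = u*(u - 4)*(u + 6)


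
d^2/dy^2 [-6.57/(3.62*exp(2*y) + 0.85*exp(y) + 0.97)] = (-6.57*(7.24*exp(y) + 0.85)*(14.48*exp(y) + 1.7)*exp(y) + (95.1336*exp(y) + 5.5845)*(3.62*exp(2*y) + 0.85*exp(y) + 0.97))*exp(y)/(3.62*exp(2*y) + 0.85*exp(y) + 0.97)^3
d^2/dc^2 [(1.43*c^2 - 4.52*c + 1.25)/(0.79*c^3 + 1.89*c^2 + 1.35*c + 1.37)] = (1.784926*c^6 - 16.925592*c^5 - 40.281942*c^4 - 21.75356*c^3 + 71.277258*c^2 + 81.240816*c + 20.170414)/(0.493039*c^9 + 3.538647*c^8 + 10.993482*c^7 + 21.41043*c^6 + 31.059612*c^5 + 33.781536*c^4 + 27.881958*c^3 + 18.132498*c^2 + 7.601445*c + 2.571353)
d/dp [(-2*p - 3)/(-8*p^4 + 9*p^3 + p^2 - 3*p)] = (-48*p^4 - 60*p^3 + 83*p^2 + 6*p - 9)/(p^2*(64*p^6 - 144*p^5 + 65*p^4 + 66*p^3 - 53*p^2 - 6*p + 9))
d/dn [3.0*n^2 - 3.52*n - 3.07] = 6.0*n - 3.52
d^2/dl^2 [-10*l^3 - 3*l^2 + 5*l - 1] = -60*l - 6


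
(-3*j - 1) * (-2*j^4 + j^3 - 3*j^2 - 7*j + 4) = 6*j^5 - j^4 + 8*j^3 + 24*j^2 - 5*j - 4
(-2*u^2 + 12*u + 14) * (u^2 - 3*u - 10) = -2*u^4 + 18*u^3 - 2*u^2 - 162*u - 140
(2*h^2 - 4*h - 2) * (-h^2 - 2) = -2*h^4 + 4*h^3 - 2*h^2 + 8*h + 4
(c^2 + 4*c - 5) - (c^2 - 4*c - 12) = 8*c + 7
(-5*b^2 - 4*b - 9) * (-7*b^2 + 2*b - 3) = 35*b^4 + 18*b^3 + 70*b^2 - 6*b + 27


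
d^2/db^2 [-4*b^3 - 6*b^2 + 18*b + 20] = -24*b - 12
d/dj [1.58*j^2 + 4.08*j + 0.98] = 3.16*j + 4.08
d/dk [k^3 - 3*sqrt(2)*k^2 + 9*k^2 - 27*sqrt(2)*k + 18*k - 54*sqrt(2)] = 3*k^2 - 6*sqrt(2)*k + 18*k - 27*sqrt(2) + 18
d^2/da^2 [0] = 0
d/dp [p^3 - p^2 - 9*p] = 3*p^2 - 2*p - 9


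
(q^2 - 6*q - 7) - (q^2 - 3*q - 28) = 21 - 3*q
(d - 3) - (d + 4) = -7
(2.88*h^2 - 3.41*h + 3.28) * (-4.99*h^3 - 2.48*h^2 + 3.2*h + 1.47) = -14.3712*h^5 + 9.8735*h^4 + 1.3056*h^3 - 14.8128*h^2 + 5.4833*h + 4.8216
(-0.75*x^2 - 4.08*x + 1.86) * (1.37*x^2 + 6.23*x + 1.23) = -1.0275*x^4 - 10.2621*x^3 - 23.7927*x^2 + 6.5694*x + 2.2878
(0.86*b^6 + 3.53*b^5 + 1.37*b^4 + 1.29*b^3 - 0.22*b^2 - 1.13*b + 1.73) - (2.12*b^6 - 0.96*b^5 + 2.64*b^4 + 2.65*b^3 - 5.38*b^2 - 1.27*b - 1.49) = -1.26*b^6 + 4.49*b^5 - 1.27*b^4 - 1.36*b^3 + 5.16*b^2 + 0.14*b + 3.22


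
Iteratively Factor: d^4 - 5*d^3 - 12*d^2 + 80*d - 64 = (d + 4)*(d^3 - 9*d^2 + 24*d - 16) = (d - 1)*(d + 4)*(d^2 - 8*d + 16) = (d - 4)*(d - 1)*(d + 4)*(d - 4)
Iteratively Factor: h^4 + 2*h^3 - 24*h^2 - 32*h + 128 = (h - 2)*(h^3 + 4*h^2 - 16*h - 64) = (h - 2)*(h + 4)*(h^2 - 16) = (h - 2)*(h + 4)^2*(h - 4)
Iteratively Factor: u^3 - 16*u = (u - 4)*(u^2 + 4*u) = u*(u - 4)*(u + 4)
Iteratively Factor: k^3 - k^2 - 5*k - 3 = (k - 3)*(k^2 + 2*k + 1) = (k - 3)*(k + 1)*(k + 1)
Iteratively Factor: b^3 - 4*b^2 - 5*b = (b - 5)*(b^2 + b) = b*(b - 5)*(b + 1)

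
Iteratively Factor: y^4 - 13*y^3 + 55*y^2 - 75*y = (y)*(y^3 - 13*y^2 + 55*y - 75) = y*(y - 5)*(y^2 - 8*y + 15) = y*(y - 5)^2*(y - 3)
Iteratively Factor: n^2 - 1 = (n + 1)*(n - 1)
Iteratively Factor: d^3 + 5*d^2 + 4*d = (d + 1)*(d^2 + 4*d) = d*(d + 1)*(d + 4)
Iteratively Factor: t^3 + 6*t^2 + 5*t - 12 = (t + 3)*(t^2 + 3*t - 4) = (t + 3)*(t + 4)*(t - 1)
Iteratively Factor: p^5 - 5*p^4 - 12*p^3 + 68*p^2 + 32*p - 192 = (p + 3)*(p^4 - 8*p^3 + 12*p^2 + 32*p - 64) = (p - 4)*(p + 3)*(p^3 - 4*p^2 - 4*p + 16) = (p - 4)*(p - 2)*(p + 3)*(p^2 - 2*p - 8) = (p - 4)^2*(p - 2)*(p + 3)*(p + 2)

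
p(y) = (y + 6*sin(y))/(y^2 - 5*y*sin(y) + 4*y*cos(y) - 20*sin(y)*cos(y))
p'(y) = (y + 6*sin(y))*(4*y*sin(y) + 5*y*cos(y) - 2*y - 20*sin(y)^2 + 5*sin(y) + 20*cos(y)^2 - 4*cos(y))/(y^2 - 5*y*sin(y) + 4*y*cos(y) - 20*sin(y)*cos(y))^2 + (6*cos(y) + 1)/(y^2 - 5*y*sin(y) + 4*y*cos(y) - 20*sin(y)*cos(y))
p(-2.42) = 1.33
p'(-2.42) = -5.55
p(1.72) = -2.11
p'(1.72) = -6.71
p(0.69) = -0.48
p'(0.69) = -0.25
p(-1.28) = 15.04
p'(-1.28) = 541.85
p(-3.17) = -0.13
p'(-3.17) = -0.45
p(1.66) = -1.76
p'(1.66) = -4.91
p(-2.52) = 2.66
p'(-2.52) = -31.15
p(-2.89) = -0.39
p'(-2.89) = -1.95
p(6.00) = 0.06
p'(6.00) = 0.11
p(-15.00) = -0.09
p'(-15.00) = -0.07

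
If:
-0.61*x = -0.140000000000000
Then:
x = 0.23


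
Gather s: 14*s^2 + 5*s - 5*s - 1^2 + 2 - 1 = 14*s^2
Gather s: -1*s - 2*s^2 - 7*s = -2*s^2 - 8*s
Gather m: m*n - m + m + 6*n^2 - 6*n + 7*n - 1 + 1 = m*n + 6*n^2 + n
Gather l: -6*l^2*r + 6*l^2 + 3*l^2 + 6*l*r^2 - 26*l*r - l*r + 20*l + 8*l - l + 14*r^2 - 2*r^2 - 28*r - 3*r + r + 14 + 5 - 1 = l^2*(9 - 6*r) + l*(6*r^2 - 27*r + 27) + 12*r^2 - 30*r + 18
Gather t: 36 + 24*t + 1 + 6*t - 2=30*t + 35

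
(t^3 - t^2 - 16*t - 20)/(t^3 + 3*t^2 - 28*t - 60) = (t + 2)/(t + 6)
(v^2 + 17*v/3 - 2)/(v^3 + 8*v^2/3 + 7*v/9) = 3*(3*v^2 + 17*v - 6)/(v*(9*v^2 + 24*v + 7))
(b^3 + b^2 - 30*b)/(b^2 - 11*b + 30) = b*(b + 6)/(b - 6)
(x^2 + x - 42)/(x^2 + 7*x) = (x - 6)/x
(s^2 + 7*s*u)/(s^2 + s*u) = (s + 7*u)/(s + u)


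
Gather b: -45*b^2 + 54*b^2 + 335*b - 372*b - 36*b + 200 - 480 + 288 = 9*b^2 - 73*b + 8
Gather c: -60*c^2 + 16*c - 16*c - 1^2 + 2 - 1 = -60*c^2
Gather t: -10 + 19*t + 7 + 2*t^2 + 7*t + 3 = 2*t^2 + 26*t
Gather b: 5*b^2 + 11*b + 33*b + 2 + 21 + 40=5*b^2 + 44*b + 63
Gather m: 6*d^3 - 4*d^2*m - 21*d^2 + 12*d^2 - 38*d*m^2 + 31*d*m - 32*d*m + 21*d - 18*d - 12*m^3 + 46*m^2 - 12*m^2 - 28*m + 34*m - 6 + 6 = 6*d^3 - 9*d^2 + 3*d - 12*m^3 + m^2*(34 - 38*d) + m*(-4*d^2 - d + 6)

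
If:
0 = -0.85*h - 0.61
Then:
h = -0.72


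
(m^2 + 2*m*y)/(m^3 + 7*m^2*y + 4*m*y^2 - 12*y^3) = m/(m^2 + 5*m*y - 6*y^2)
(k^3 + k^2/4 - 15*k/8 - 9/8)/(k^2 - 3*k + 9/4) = (4*k^2 + 7*k + 3)/(2*(2*k - 3))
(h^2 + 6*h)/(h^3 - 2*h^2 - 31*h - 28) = h*(h + 6)/(h^3 - 2*h^2 - 31*h - 28)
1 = 1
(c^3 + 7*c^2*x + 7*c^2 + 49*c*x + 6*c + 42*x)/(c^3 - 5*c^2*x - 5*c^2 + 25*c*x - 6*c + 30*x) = (-c^2 - 7*c*x - 6*c - 42*x)/(-c^2 + 5*c*x + 6*c - 30*x)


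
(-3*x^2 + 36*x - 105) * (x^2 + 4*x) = -3*x^4 + 24*x^3 + 39*x^2 - 420*x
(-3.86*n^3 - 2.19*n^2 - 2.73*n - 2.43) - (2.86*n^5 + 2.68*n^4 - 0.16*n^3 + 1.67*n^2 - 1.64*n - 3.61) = -2.86*n^5 - 2.68*n^4 - 3.7*n^3 - 3.86*n^2 - 1.09*n + 1.18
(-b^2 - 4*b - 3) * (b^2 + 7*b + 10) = -b^4 - 11*b^3 - 41*b^2 - 61*b - 30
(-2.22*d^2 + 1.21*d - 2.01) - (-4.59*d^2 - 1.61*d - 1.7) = 2.37*d^2 + 2.82*d - 0.31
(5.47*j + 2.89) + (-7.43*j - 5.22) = -1.96*j - 2.33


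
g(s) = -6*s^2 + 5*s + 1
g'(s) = 5 - 12*s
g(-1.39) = -17.54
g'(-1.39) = 21.68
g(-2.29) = -41.91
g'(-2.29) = 32.48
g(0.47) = 2.02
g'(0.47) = -0.64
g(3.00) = -38.00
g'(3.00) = -31.00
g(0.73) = 1.45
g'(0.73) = -3.76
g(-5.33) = -196.10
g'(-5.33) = 68.96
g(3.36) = -49.94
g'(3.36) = -35.32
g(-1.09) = -11.58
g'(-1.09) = 18.08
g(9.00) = -440.00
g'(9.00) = -103.00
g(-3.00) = -68.00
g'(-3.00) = 41.00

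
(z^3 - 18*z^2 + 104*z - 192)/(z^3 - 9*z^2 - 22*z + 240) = (z - 4)/(z + 5)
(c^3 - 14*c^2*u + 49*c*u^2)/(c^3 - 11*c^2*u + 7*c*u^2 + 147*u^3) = c/(c + 3*u)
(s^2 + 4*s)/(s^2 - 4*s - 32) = s/(s - 8)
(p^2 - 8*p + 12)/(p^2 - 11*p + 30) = (p - 2)/(p - 5)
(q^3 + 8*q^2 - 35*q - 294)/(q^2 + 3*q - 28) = (q^2 + q - 42)/(q - 4)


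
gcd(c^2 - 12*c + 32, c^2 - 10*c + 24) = c - 4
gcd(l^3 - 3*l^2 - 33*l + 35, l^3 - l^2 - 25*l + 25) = l^2 + 4*l - 5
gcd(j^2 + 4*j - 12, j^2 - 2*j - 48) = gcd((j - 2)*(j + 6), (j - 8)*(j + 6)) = j + 6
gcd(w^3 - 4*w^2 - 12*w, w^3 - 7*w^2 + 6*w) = w^2 - 6*w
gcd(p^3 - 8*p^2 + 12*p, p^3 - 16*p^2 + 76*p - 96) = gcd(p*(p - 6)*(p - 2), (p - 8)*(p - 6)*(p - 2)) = p^2 - 8*p + 12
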